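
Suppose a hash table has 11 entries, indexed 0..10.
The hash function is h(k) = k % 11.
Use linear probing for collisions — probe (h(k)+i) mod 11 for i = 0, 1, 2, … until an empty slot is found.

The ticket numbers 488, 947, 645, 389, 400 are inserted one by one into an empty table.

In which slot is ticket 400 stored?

488 hashes to 4; slot 4 is free → place at 4.
947 hashes to 1; slot 1 is free → place at 1.
645 hashes to 7; slot 7 is free → place at 7.
389 hashes to 4; 4 taken → place at 5.
400 hashes to 4; 4,5 taken → place at 6.
Table: [-, 947, -, -, 488, 389, 400, 645, -, -, -]

6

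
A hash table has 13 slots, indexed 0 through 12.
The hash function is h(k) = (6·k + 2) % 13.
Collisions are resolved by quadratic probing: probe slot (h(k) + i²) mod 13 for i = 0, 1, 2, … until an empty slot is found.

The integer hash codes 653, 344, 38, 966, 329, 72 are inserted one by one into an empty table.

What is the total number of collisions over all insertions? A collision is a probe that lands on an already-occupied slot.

1

Insert 653: h=7, slot 7 empty → index 7.
Insert 344: h=12, slot 12 empty → index 12.
Insert 38: h=9, slot 9 empty → index 9.
Insert 966: h=0, slot 0 empty → index 0.
Insert 329: h=0, slot 0 occupied → index 1.
Insert 72: h=5, slot 5 empty → index 5.
Table: [966, 329, _, _, _, 72, _, 653, _, 38, _, _, 344]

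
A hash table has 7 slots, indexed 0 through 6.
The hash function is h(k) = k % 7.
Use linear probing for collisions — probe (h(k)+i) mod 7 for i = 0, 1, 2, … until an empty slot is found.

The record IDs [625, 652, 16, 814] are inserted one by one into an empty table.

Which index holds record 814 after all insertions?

4

625 hashes to 2; slot 2 is free => place at 2.
652 hashes to 1; slot 1 is free => place at 1.
16 hashes to 2; 2 taken => place at 3.
814 hashes to 2; 2,3 taken => place at 4.
Table: [—, 652, 625, 16, 814, —, —]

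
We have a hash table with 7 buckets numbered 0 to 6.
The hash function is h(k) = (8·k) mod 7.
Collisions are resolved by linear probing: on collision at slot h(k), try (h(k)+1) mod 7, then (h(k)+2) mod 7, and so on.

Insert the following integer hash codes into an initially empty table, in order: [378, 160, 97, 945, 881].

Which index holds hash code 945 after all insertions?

2

378: h=0 => slot 0
160: h=6 => slot 6
97: h=6, probe 6,0,1 => slot 1
945: h=0, probe 0,1,2 => slot 2
881: h=6, probe 6,0,1,2,3 => slot 3
Table: [378, 97, 945, 881, ∅, ∅, 160]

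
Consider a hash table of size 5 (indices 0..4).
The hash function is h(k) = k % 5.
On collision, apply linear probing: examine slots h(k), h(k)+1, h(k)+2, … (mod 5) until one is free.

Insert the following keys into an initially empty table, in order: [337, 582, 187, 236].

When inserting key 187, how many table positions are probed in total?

337 hashes to 2; slot 2 is free => place at 2.
582 hashes to 2; 2 taken => place at 3.
187 hashes to 2; 2,3 taken => place at 4.
236 hashes to 1; slot 1 is free => place at 1.
Table: [—, 236, 337, 582, 187]

3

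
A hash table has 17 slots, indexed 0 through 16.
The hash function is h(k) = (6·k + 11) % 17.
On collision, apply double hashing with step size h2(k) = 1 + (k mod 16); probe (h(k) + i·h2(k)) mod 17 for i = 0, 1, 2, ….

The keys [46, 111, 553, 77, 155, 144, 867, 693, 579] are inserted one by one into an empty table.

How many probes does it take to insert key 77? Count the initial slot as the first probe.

46: h=15 → slot 15
111: h=14 → slot 14
553: h=14, h2=10, probe 14,7 → slot 7
77: h=14, h2=14, probe 14,11 → slot 11
155: h=6 → slot 6
144: h=8 → slot 8
867: h=11, h2=4, probe 11,15,2 → slot 2
693: h=4 → slot 4
579: h=0 → slot 0
Table: [579, -, 867, -, 693, -, 155, 553, 144, -, -, 77, -, -, 111, 46, -]

2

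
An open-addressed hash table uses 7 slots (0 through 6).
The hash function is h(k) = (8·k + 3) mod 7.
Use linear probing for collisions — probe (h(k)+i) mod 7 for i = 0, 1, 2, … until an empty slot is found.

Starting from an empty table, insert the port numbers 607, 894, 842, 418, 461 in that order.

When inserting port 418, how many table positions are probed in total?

607: h=1 => slot 1
894: h=1, probe 1,2 => slot 2
842: h=5 => slot 5
418: h=1, probe 1,2,3 => slot 3
461: h=2, probe 2,3,4 => slot 4
Table: [-, 607, 894, 418, 461, 842, -]

3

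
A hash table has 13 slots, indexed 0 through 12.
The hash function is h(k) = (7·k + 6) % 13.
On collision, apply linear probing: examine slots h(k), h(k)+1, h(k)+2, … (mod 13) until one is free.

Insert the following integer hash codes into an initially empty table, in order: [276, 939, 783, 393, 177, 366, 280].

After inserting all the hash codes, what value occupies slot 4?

Insert 276: h=1, slot 1 empty -> index 1.
Insert 939: h=1, slot 1 occupied -> index 2.
Insert 783: h=1, slots 1,2 occupied -> index 3.
Insert 393: h=1, slots 1,2,3 occupied -> index 4.
Insert 177: h=10, slot 10 empty -> index 10.
Insert 366: h=7, slot 7 empty -> index 7.
Insert 280: h=3, slots 3,4 occupied -> index 5.
Table: [∅, 276, 939, 783, 393, 280, ∅, 366, ∅, ∅, 177, ∅, ∅]

393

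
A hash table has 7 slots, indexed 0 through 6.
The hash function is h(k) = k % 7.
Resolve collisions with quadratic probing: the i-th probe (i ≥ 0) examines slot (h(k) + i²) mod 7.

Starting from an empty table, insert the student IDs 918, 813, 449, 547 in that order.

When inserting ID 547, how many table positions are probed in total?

918 hashes to 1; slot 1 is free → place at 1.
813 hashes to 1; 1 taken → place at 2.
449 hashes to 1; 1,2 taken → place at 5.
547 hashes to 1; 1,2,5 taken → place at 3.
Table: [_, 918, 813, 547, _, 449, _]

4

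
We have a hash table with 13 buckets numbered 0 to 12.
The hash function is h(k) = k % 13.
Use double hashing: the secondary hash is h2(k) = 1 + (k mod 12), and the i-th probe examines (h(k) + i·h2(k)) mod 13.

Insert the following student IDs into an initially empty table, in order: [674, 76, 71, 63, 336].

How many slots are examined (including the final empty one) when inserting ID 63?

2

Insert 674: h=11, slot 11 empty -> index 11.
Insert 76: h=11, h2=5, slot 11 occupied -> index 3.
Insert 71: h=6, slot 6 empty -> index 6.
Insert 63: h=11, h2=4, slot 11 occupied -> index 2.
Insert 336: h=11, h2=1, slot 11 occupied -> index 12.
Table: [., ., 63, 76, ., ., 71, ., ., ., ., 674, 336]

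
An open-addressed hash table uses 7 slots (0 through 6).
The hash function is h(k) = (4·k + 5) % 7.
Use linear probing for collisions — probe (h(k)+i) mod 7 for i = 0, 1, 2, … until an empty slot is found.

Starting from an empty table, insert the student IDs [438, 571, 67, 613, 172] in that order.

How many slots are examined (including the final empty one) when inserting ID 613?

4

438 hashes to 0; slot 0 is free -> place at 0.
571 hashes to 0; 0 taken -> place at 1.
67 hashes to 0; 0,1 taken -> place at 2.
613 hashes to 0; 0,1,2 taken -> place at 3.
172 hashes to 0; 0,1,2,3 taken -> place at 4.
Table: [438, 571, 67, 613, 172, —, —]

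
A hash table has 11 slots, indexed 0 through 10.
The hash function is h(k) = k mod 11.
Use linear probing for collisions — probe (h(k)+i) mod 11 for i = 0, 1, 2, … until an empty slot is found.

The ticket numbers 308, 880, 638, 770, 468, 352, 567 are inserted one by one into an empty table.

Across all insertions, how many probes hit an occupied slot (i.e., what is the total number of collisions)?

11

308: h=0 => slot 0
880: h=0, probe 0,1 => slot 1
638: h=0, probe 0,1,2 => slot 2
770: h=0, probe 0,1,2,3 => slot 3
468: h=6 => slot 6
352: h=0, probe 0,1,2,3,4 => slot 4
567: h=6, probe 6,7 => slot 7
Table: [308, 880, 638, 770, 352, -, 468, 567, -, -, -]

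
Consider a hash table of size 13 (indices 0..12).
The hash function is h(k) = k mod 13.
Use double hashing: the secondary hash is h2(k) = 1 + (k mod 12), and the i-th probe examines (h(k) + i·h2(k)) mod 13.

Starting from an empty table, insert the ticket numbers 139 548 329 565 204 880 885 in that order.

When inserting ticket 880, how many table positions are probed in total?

2

139: h=9 -> slot 9
548: h=2 -> slot 2
329: h=4 -> slot 4
565: h=6 -> slot 6
204: h=9, h2=1, probe 9,10 -> slot 10
880: h=9, h2=5, probe 9,1 -> slot 1
885: h=1, h2=10, probe 1,11 -> slot 11
Table: [-, 880, 548, -, 329, -, 565, -, -, 139, 204, 885, -]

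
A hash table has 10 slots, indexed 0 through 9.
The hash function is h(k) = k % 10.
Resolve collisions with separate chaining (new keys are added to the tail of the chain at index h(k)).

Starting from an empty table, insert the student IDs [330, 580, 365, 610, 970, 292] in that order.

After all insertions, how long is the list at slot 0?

330 -> bucket 0
580 -> bucket 0 (collision)
365 -> bucket 5
610 -> bucket 0 (collision)
970 -> bucket 0 (collision)
292 -> bucket 2
Final buckets:
0: 330 -> 580 -> 610 -> 970
1: -
2: 292
3: -
4: -
5: 365
6: -
7: -
8: -
9: -

4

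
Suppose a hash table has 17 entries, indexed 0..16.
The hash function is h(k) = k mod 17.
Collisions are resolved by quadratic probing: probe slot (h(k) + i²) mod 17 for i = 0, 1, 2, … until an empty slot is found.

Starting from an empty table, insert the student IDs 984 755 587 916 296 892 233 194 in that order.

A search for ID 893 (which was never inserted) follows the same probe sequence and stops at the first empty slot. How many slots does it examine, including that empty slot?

Insert 984: h=15, slot 15 empty => index 15.
Insert 755: h=7, slot 7 empty => index 7.
Insert 587: h=9, slot 9 empty => index 9.
Insert 916: h=15, slot 15 occupied => index 16.
Insert 296: h=7, slot 7 occupied => index 8.
Insert 892: h=8, slots 8,9 occupied => index 12.
Insert 233: h=12, slot 12 occupied => index 13.
Insert 194: h=7, slots 7,8 occupied => index 11.
Table: [—, —, —, —, —, —, —, 755, 296, 587, —, 194, 892, 233, —, 984, 916]
Lookup 893: h=9, probe 9,10 → slot 10 empty, not found.

2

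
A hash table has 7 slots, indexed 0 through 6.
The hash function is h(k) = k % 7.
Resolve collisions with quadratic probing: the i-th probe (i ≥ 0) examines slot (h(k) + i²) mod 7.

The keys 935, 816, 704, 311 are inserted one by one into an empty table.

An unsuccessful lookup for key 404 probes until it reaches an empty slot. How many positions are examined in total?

2

Insert 935: h=4, slot 4 empty => index 4.
Insert 816: h=4, slot 4 occupied => index 5.
Insert 704: h=4, slots 4,5 occupied => index 1.
Insert 311: h=3, slot 3 empty => index 3.
Table: [-, 704, -, 311, 935, 816, -]
Lookup 404: h=5, probe 5,6 → slot 6 empty, not found.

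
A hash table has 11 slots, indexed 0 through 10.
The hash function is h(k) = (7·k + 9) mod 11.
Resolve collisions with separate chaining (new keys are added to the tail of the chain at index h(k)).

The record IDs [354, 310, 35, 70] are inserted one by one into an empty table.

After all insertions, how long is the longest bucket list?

3

354 -> bucket 1
310 -> bucket 1 (collision)
35 -> bucket 1 (collision)
70 -> bucket 4
Final buckets:
0: ∅
1: 354 -> 310 -> 35
2: ∅
3: ∅
4: 70
5: ∅
6: ∅
7: ∅
8: ∅
9: ∅
10: ∅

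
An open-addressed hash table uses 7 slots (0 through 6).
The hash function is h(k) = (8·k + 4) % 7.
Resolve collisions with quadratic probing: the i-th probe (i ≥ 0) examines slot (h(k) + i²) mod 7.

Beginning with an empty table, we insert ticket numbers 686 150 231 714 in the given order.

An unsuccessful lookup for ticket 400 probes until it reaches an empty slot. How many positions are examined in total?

686 hashes to 4; slot 4 is free -> place at 4.
150 hashes to 0; slot 0 is free -> place at 0.
231 hashes to 4; 4 taken -> place at 5.
714 hashes to 4; 4,5 taken -> place at 1.
Table: [150, 714, ., ., 686, 231, .]
Lookup 400: h=5, probe 5,6 → slot 6 empty, not found.

2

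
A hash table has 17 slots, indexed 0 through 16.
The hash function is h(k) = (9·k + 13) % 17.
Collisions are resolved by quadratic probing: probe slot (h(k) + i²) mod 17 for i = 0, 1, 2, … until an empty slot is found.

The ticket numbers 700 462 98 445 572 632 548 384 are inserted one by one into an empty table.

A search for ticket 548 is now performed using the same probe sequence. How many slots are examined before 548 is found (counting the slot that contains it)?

Insert 700: h=6, slot 6 empty => index 6.
Insert 462: h=6, slot 6 occupied => index 7.
Insert 98: h=11, slot 11 empty => index 11.
Insert 445: h=6, slots 6,7 occupied => index 10.
Insert 572: h=10, slots 10,11 occupied => index 14.
Insert 632: h=6, slots 6,7,10 occupied => index 15.
Insert 548: h=15, slot 15 occupied => index 16.
Insert 384: h=1, slot 1 empty => index 1.
Table: [_, 384, _, _, _, _, 700, 462, _, _, 445, 98, _, _, 572, 632, 548]
Lookup 548: h=15, probe 15,16 → found at 16.

2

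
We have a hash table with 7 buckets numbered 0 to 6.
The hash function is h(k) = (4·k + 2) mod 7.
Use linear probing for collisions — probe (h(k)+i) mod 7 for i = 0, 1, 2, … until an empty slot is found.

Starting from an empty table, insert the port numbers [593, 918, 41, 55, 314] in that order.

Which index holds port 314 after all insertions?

2

593: h=1 → slot 1
918: h=6 → slot 6
41: h=5 → slot 5
55: h=5, probe 5,6,0 → slot 0
314: h=5, probe 5,6,0,1,2 → slot 2
Table: [55, 593, 314, —, —, 41, 918]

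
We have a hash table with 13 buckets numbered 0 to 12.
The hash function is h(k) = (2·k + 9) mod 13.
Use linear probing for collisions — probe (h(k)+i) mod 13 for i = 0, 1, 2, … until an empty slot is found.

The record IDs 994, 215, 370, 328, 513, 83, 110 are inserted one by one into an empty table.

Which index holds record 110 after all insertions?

994 hashes to 8; slot 8 is free => place at 8.
215 hashes to 10; slot 10 is free => place at 10.
370 hashes to 8; 8 taken => place at 9.
328 hashes to 2; slot 2 is free => place at 2.
513 hashes to 8; 8,9,10 taken => place at 11.
83 hashes to 6; slot 6 is free => place at 6.
110 hashes to 8; 8,9,10,11 taken => place at 12.
Table: [∅, ∅, 328, ∅, ∅, ∅, 83, ∅, 994, 370, 215, 513, 110]

12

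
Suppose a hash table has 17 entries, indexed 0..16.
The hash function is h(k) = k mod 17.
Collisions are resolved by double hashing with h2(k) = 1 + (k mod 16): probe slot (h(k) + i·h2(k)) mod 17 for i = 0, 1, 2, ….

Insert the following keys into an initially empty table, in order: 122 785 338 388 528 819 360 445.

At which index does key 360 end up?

12

Insert 122: h=3, slot 3 empty => index 3.
Insert 785: h=3, h2=2, slot 3 occupied => index 5.
Insert 338: h=15, slot 15 empty => index 15.
Insert 388: h=14, slot 14 empty => index 14.
Insert 528: h=1, slot 1 empty => index 1.
Insert 819: h=3, h2=4, slot 3 occupied => index 7.
Insert 360: h=3, h2=9, slot 3 occupied => index 12.
Insert 445: h=3, h2=14, slot 3 occupied => index 0.
Table: [445, 528, _, 122, _, 785, _, 819, _, _, _, _, 360, _, 388, 338, _]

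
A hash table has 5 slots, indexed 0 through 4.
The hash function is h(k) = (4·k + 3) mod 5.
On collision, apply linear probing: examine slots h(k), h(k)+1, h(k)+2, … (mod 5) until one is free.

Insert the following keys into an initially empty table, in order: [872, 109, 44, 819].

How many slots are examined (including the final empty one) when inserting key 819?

872 hashes to 1; slot 1 is free → place at 1.
109 hashes to 4; slot 4 is free → place at 4.
44 hashes to 4; 4 taken → place at 0.
819 hashes to 4; 4,0,1 taken → place at 2.
Table: [44, 872, 819, —, 109]

4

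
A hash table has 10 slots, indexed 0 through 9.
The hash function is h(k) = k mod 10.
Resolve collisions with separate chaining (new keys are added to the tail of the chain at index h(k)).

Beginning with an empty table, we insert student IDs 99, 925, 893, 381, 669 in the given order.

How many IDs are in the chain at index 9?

Insert 99: h=9, bucket 9 empty -> new chain.
Insert 925: h=5, bucket 5 empty -> new chain.
Insert 893: h=3, bucket 3 empty -> new chain.
Insert 381: h=1, bucket 1 empty -> new chain.
Insert 669: h=9, bucket 9 nonempty -> append to chain.
Final buckets:
0: —
1: 381
2: —
3: 893
4: —
5: 925
6: —
7: —
8: —
9: 99 -> 669

2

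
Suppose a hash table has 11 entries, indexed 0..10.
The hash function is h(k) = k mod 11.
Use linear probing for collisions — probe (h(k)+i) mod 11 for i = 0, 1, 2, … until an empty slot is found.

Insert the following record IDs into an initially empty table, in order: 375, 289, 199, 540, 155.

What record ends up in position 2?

199

375: h=1 → slot 1
289: h=3 → slot 3
199: h=1, probe 1,2 → slot 2
540: h=1, probe 1,2,3,4 → slot 4
155: h=1, probe 1,2,3,4,5 → slot 5
Table: [—, 375, 199, 289, 540, 155, —, —, —, —, —]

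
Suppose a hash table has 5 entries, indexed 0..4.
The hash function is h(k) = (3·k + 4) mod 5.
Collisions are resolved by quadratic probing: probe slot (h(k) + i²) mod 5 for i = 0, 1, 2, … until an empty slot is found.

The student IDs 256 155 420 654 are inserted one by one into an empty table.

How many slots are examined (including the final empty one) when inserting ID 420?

256: h=2 => slot 2
155: h=4 => slot 4
420: h=4, probe 4,0 => slot 0
654: h=1 => slot 1
Table: [420, 654, 256, ., 155]

2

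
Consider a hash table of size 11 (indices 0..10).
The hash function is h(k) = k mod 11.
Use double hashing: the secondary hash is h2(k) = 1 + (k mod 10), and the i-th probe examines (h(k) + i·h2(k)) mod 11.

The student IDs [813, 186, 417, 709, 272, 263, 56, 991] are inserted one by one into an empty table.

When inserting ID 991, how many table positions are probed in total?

Insert 813: h=10, slot 10 empty => index 10.
Insert 186: h=10, h2=7, slot 10 occupied => index 6.
Insert 417: h=10, h2=8, slot 10 occupied => index 7.
Insert 709: h=5, slot 5 empty => index 5.
Insert 272: h=8, slot 8 empty => index 8.
Insert 263: h=10, h2=4, slot 10 occupied => index 3.
Insert 56: h=1, slot 1 empty => index 1.
Insert 991: h=1, h2=2, slots 1,3,5,7 occupied => index 9.
Table: [—, 56, —, 263, —, 709, 186, 417, 272, 991, 813]

5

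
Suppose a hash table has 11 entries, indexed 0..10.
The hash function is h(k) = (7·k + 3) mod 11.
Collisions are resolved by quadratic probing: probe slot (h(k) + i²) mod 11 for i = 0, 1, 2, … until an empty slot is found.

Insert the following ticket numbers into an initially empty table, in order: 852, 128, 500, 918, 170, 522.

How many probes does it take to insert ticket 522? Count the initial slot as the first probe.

852: h=5 => slot 5
128: h=8 => slot 8
500: h=5, probe 5,6 => slot 6
918: h=5, probe 5,6,9 => slot 9
170: h=5, probe 5,6,9,3 => slot 3
522: h=5, probe 5,6,9,3,10 => slot 10
Table: [∅, ∅, ∅, 170, ∅, 852, 500, ∅, 128, 918, 522]

5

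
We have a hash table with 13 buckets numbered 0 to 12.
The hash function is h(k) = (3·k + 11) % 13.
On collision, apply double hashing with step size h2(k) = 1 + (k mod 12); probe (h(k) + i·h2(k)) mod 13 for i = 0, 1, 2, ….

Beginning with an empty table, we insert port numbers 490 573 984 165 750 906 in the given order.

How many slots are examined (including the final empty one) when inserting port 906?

4

490 hashes to 12; slot 12 is free -> place at 12.
573 hashes to 1; slot 1 is free -> place at 1.
984 hashes to 12, h2=1; 12 taken -> place at 0.
165 hashes to 12, h2=10; 12 taken -> place at 9.
750 hashes to 12, h2=7; 12 taken -> place at 6.
906 hashes to 12, h2=7; 12,6,0 taken -> place at 7.
Table: [984, 573, -, -, -, -, 750, 906, -, 165, -, -, 490]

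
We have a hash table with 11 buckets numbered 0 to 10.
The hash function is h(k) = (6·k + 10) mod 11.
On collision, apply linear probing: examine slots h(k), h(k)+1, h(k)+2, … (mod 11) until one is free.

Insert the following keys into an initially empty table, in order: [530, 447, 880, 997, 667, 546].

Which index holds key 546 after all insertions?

2

530: h=0 -> slot 0
447: h=8 -> slot 8
880: h=10 -> slot 10
997: h=8, probe 8,9 -> slot 9
667: h=8, probe 8,9,10,0,1 -> slot 1
546: h=8, probe 8,9,10,0,1,2 -> slot 2
Table: [530, 667, 546, -, -, -, -, -, 447, 997, 880]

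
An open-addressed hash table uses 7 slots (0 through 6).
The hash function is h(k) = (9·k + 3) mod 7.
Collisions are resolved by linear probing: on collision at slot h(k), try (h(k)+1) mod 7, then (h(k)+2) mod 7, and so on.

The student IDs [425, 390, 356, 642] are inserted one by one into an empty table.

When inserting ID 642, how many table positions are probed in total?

4

Insert 425: h=6, slot 6 empty => index 6.
Insert 390: h=6, slot 6 occupied => index 0.
Insert 356: h=1, slot 1 empty => index 1.
Insert 642: h=6, slots 6,0,1 occupied => index 2.
Table: [390, 356, 642, _, _, _, 425]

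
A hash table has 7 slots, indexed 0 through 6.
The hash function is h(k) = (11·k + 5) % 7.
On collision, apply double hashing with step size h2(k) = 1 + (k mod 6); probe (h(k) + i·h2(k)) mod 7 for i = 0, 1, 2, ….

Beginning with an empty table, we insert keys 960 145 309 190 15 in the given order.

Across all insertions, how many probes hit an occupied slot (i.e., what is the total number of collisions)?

4

960 hashes to 2; slot 2 is free -> place at 2.
145 hashes to 4; slot 4 is free -> place at 4.
309 hashes to 2, h2=4; 2 taken -> place at 6.
190 hashes to 2, h2=5; 2 taken -> place at 0.
15 hashes to 2, h2=4; 2,6 taken -> place at 3.
Table: [190, _, 960, 15, 145, _, 309]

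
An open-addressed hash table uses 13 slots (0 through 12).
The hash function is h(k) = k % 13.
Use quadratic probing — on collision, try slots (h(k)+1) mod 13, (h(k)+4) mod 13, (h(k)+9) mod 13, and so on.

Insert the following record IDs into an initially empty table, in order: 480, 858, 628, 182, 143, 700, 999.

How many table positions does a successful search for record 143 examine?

4

480 hashes to 12; slot 12 is free -> place at 12.
858 hashes to 0; slot 0 is free -> place at 0.
628 hashes to 4; slot 4 is free -> place at 4.
182 hashes to 0; 0 taken -> place at 1.
143 hashes to 0; 0,1,4 taken -> place at 9.
700 hashes to 11; slot 11 is free -> place at 11.
999 hashes to 11; 11,12 taken -> place at 2.
Table: [858, 182, 999, -, 628, -, -, -, -, 143, -, 700, 480]
Lookup 143: h=0, probe 0,1,4,9 → found at 9.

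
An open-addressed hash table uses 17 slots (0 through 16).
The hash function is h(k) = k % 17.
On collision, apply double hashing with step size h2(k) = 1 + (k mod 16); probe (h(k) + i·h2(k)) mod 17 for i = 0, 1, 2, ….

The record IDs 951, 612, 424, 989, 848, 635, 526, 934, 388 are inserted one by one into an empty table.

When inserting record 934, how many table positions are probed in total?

3

951 hashes to 16; slot 16 is free => place at 16.
612 hashes to 0; slot 0 is free => place at 0.
424 hashes to 16, h2=9; 16 taken => place at 8.
989 hashes to 3; slot 3 is free => place at 3.
848 hashes to 15; slot 15 is free => place at 15.
635 hashes to 6; slot 6 is free => place at 6.
526 hashes to 16, h2=15; 16 taken => place at 14.
934 hashes to 16, h2=7; 16,6 taken => place at 13.
388 hashes to 14, h2=5; 14 taken => place at 2.
Table: [612, -, 388, 989, -, -, 635, -, 424, -, -, -, -, 934, 526, 848, 951]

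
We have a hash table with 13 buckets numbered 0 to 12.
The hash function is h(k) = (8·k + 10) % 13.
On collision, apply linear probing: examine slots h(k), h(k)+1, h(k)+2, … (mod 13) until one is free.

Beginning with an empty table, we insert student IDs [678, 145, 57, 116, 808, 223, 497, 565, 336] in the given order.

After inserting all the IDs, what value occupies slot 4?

223

678: h=0 -> slot 0
145: h=0, probe 0,1 -> slot 1
57: h=11 -> slot 11
116: h=2 -> slot 2
808: h=0, probe 0,1,2,3 -> slot 3
223: h=0, probe 0,1,2,3,4 -> slot 4
497: h=8 -> slot 8
565: h=6 -> slot 6
336: h=7 -> slot 7
Table: [678, 145, 116, 808, 223, ∅, 565, 336, 497, ∅, ∅, 57, ∅]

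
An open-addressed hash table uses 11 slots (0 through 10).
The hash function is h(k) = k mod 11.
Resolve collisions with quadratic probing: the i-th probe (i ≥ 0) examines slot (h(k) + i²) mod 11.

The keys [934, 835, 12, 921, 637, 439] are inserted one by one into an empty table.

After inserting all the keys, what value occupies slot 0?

835

934 hashes to 10; slot 10 is free -> place at 10.
835 hashes to 10; 10 taken -> place at 0.
12 hashes to 1; slot 1 is free -> place at 1.
921 hashes to 8; slot 8 is free -> place at 8.
637 hashes to 10; 10,0 taken -> place at 3.
439 hashes to 10; 10,0,3,8 taken -> place at 4.
Table: [835, 12, ∅, 637, 439, ∅, ∅, ∅, 921, ∅, 934]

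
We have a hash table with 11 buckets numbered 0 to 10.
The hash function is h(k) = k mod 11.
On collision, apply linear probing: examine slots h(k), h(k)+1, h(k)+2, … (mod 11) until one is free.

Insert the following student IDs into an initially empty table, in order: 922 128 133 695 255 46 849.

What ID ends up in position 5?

849

922: h=9 => slot 9
128: h=7 => slot 7
133: h=1 => slot 1
695: h=2 => slot 2
255: h=2, probe 2,3 => slot 3
46: h=2, probe 2,3,4 => slot 4
849: h=2, probe 2,3,4,5 => slot 5
Table: [., 133, 695, 255, 46, 849, ., 128, ., 922, .]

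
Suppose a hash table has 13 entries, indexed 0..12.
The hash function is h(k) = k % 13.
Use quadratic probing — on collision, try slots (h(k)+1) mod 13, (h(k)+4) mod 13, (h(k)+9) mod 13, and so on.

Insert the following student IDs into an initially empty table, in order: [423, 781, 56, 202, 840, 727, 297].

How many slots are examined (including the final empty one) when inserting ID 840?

Insert 423: h=7, slot 7 empty => index 7.
Insert 781: h=1, slot 1 empty => index 1.
Insert 56: h=4, slot 4 empty => index 4.
Insert 202: h=7, slot 7 occupied => index 8.
Insert 840: h=8, slot 8 occupied => index 9.
Insert 727: h=12, slot 12 empty => index 12.
Insert 297: h=11, slot 11 empty => index 11.
Table: [—, 781, —, —, 56, —, —, 423, 202, 840, —, 297, 727]

2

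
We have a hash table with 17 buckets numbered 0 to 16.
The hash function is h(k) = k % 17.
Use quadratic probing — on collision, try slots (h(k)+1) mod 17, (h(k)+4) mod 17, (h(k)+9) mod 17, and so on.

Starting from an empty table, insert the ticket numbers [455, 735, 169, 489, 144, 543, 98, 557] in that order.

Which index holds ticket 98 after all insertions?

455: h=13 → slot 13
735: h=4 → slot 4
169: h=16 → slot 16
489: h=13, probe 13,14 → slot 14
144: h=8 → slot 8
543: h=16, probe 16,0 → slot 0
98: h=13, probe 13,14,0,5 → slot 5
557: h=13, probe 13,14,0,5,12 → slot 12
Table: [543, _, _, _, 735, 98, _, _, 144, _, _, _, 557, 455, 489, _, 169]

5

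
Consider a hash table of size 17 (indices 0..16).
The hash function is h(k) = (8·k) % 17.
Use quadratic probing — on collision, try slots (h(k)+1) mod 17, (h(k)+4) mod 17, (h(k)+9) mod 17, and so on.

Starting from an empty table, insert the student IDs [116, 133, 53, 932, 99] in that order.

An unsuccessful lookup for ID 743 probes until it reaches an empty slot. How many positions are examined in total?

116 hashes to 10; slot 10 is free -> place at 10.
133 hashes to 10; 10 taken -> place at 11.
53 hashes to 16; slot 16 is free -> place at 16.
932 hashes to 10; 10,11 taken -> place at 14.
99 hashes to 10; 10,11,14 taken -> place at 2.
Table: [_, _, 99, _, _, _, _, _, _, _, 116, 133, _, _, 932, _, 53]
Lookup 743: h=11, probe 11,12 → slot 12 empty, not found.

2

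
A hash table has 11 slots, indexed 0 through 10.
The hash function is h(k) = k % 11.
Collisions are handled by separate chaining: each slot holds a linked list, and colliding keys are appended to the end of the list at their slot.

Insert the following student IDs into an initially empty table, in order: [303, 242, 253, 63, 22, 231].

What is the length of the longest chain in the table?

303 -> bucket 6
242 -> bucket 0
253 -> bucket 0 (collision)
63 -> bucket 8
22 -> bucket 0 (collision)
231 -> bucket 0 (collision)
Final buckets:
0: 242 -> 253 -> 22 -> 231
1: —
2: —
3: —
4: —
5: —
6: 303
7: —
8: 63
9: —
10: —

4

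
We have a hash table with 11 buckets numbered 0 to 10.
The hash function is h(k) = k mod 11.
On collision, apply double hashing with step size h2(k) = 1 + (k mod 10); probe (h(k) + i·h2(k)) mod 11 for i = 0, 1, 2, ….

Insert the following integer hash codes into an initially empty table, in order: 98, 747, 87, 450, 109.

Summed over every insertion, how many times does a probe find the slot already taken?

5

Insert 98: h=10, slot 10 empty => index 10.
Insert 747: h=10, h2=8, slot 10 occupied => index 7.
Insert 87: h=10, h2=8, slots 10,7 occupied => index 4.
Insert 450: h=10, h2=1, slot 10 occupied => index 0.
Insert 109: h=10, h2=10, slot 10 occupied => index 9.
Table: [450, —, —, —, 87, —, —, 747, —, 109, 98]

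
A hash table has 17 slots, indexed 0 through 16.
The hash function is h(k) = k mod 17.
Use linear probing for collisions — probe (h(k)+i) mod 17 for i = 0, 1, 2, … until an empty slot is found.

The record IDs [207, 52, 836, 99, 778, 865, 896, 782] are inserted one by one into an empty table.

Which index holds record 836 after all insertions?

207: h=3 => slot 3
52: h=1 => slot 1
836: h=3, probe 3,4 => slot 4
99: h=14 => slot 14
778: h=13 => slot 13
865: h=15 => slot 15
896: h=12 => slot 12
782: h=0 => slot 0
Table: [782, 52, -, 207, 836, -, -, -, -, -, -, -, 896, 778, 99, 865, -]

4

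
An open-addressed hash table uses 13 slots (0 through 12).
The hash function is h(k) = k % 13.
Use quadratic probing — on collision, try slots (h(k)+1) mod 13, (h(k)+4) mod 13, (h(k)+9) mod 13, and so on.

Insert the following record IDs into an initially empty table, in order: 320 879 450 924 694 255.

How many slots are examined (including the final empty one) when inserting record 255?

4

320: h=8 → slot 8
879: h=8, probe 8,9 → slot 9
450: h=8, probe 8,9,12 → slot 12
924: h=1 → slot 1
694: h=5 → slot 5
255: h=8, probe 8,9,12,4 → slot 4
Table: [., 924, ., ., 255, 694, ., ., 320, 879, ., ., 450]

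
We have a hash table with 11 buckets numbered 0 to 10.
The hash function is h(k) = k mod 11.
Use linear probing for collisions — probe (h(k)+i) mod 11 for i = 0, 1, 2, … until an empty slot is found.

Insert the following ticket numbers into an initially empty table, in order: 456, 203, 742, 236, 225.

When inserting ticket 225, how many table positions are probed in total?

456 hashes to 5; slot 5 is free => place at 5.
203 hashes to 5; 5 taken => place at 6.
742 hashes to 5; 5,6 taken => place at 7.
236 hashes to 5; 5,6,7 taken => place at 8.
225 hashes to 5; 5,6,7,8 taken => place at 9.
Table: [—, —, —, —, —, 456, 203, 742, 236, 225, —]

5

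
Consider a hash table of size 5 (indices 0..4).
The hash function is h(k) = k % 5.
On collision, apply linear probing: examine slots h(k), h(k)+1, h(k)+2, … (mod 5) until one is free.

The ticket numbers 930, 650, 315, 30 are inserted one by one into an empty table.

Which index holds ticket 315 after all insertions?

930: h=0 -> slot 0
650: h=0, probe 0,1 -> slot 1
315: h=0, probe 0,1,2 -> slot 2
30: h=0, probe 0,1,2,3 -> slot 3
Table: [930, 650, 315, 30, ∅]

2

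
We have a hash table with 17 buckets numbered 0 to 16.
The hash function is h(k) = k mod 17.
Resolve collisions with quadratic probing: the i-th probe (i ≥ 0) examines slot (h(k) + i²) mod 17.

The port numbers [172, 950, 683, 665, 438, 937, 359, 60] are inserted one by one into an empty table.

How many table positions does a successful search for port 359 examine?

172 hashes to 2; slot 2 is free → place at 2.
950 hashes to 15; slot 15 is free → place at 15.
683 hashes to 3; slot 3 is free → place at 3.
665 hashes to 2; 2,3 taken → place at 6.
438 hashes to 13; slot 13 is free → place at 13.
937 hashes to 2; 2,3,6 taken → place at 11.
359 hashes to 2; 2,3,6,11 taken → place at 1.
60 hashes to 9; slot 9 is free → place at 9.
Table: [∅, 359, 172, 683, ∅, ∅, 665, ∅, ∅, 60, ∅, 937, ∅, 438, ∅, 950, ∅]
Lookup 359: h=2, probe 2,3,6,11,1 → found at 1.

5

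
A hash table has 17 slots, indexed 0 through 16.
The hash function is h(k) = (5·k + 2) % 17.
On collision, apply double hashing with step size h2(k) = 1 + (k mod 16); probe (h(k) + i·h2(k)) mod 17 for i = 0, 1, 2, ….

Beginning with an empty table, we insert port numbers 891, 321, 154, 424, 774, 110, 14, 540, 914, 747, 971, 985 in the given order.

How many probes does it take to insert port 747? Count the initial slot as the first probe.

Insert 891: h=3, slot 3 empty => index 3.
Insert 321: h=9, slot 9 empty => index 9.
Insert 154: h=7, slot 7 empty => index 7.
Insert 424: h=14, slot 14 empty => index 14.
Insert 774: h=13, slot 13 empty => index 13.
Insert 110: h=8, slot 8 empty => index 8.
Insert 14: h=4, slot 4 empty => index 4.
Insert 540: h=16, slot 16 empty => index 16.
Insert 914: h=16, h2=3, slot 16 occupied => index 2.
Insert 747: h=14, h2=12, slots 14,9,4,16 occupied => index 11.
Insert 971: h=12, slot 12 empty => index 12.
Insert 985: h=14, h2=10, slots 14,7 occupied => index 0.
Table: [985, _, 914, 891, 14, _, _, 154, 110, 321, _, 747, 971, 774, 424, _, 540]

5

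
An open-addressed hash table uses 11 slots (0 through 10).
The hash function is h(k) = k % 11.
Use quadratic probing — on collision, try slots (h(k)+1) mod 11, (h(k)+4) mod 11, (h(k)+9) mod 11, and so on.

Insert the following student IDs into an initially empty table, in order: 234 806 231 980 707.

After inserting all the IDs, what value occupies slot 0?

231

234: h=3 -> slot 3
806: h=3, probe 3,4 -> slot 4
231: h=0 -> slot 0
980: h=1 -> slot 1
707: h=3, probe 3,4,7 -> slot 7
Table: [231, 980, ∅, 234, 806, ∅, ∅, 707, ∅, ∅, ∅]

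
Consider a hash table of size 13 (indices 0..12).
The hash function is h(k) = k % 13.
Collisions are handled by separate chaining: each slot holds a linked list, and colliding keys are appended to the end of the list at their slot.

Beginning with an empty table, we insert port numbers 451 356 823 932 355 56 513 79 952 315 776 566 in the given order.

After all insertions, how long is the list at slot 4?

3

Insert 451: h=9, bucket 9 empty → new chain.
Insert 356: h=5, bucket 5 empty → new chain.
Insert 823: h=4, bucket 4 empty → new chain.
Insert 932: h=9, bucket 9 nonempty → append to chain.
Insert 355: h=4, bucket 4 nonempty → append to chain.
Insert 56: h=4, bucket 4 nonempty → append to chain.
Insert 513: h=6, bucket 6 empty → new chain.
Insert 79: h=1, bucket 1 empty → new chain.
Insert 952: h=3, bucket 3 empty → new chain.
Insert 315: h=3, bucket 3 nonempty → append to chain.
Insert 776: h=9, bucket 9 nonempty → append to chain.
Insert 566: h=7, bucket 7 empty → new chain.
Final buckets:
0: _
1: 79
2: _
3: 952 -> 315
4: 823 -> 355 -> 56
5: 356
6: 513
7: 566
8: _
9: 451 -> 932 -> 776
10: _
11: _
12: _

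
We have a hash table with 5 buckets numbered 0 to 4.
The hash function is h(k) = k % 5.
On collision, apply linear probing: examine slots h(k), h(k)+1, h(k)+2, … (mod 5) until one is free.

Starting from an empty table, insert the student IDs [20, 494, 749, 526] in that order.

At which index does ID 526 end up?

2

Insert 20: h=0, slot 0 empty => index 0.
Insert 494: h=4, slot 4 empty => index 4.
Insert 749: h=4, slots 4,0 occupied => index 1.
Insert 526: h=1, slot 1 occupied => index 2.
Table: [20, 749, 526, -, 494]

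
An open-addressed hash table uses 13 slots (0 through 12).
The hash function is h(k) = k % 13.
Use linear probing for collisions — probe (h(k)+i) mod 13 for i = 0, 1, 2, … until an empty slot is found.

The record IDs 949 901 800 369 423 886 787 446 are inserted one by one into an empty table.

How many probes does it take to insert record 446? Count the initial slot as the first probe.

949 hashes to 0; slot 0 is free -> place at 0.
901 hashes to 4; slot 4 is free -> place at 4.
800 hashes to 7; slot 7 is free -> place at 7.
369 hashes to 5; slot 5 is free -> place at 5.
423 hashes to 7; 7 taken -> place at 8.
886 hashes to 2; slot 2 is free -> place at 2.
787 hashes to 7; 7,8 taken -> place at 9.
446 hashes to 4; 4,5 taken -> place at 6.
Table: [949, —, 886, —, 901, 369, 446, 800, 423, 787, —, —, —]

3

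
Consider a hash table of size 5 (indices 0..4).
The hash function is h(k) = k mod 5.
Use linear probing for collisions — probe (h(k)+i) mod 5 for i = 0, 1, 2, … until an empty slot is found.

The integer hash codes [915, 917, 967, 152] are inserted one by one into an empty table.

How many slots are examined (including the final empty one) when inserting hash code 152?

3

915: h=0 -> slot 0
917: h=2 -> slot 2
967: h=2, probe 2,3 -> slot 3
152: h=2, probe 2,3,4 -> slot 4
Table: [915, —, 917, 967, 152]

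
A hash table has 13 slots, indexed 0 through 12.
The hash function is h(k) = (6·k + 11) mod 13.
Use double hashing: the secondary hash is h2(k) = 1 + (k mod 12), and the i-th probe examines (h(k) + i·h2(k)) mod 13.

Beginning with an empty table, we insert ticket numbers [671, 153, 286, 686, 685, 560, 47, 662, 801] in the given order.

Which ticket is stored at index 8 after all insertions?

662

Insert 671: h=7, slot 7 empty => index 7.
Insert 153: h=6, slot 6 empty => index 6.
Insert 286: h=11, slot 11 empty => index 11.
Insert 686: h=6, h2=3, slot 6 occupied => index 9.
Insert 685: h=0, slot 0 empty => index 0.
Insert 560: h=4, slot 4 empty => index 4.
Insert 47: h=7, h2=12, slots 7,6 occupied => index 5.
Insert 662: h=5, h2=3, slot 5 occupied => index 8.
Insert 801: h=7, h2=10, slots 7,4 occupied => index 1.
Table: [685, 801, ∅, ∅, 560, 47, 153, 671, 662, 686, ∅, 286, ∅]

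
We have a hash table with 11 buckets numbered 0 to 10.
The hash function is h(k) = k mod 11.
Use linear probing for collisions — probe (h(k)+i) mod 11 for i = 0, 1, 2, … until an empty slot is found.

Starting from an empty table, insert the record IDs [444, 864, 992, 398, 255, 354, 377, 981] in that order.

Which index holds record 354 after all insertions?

7

444 hashes to 4; slot 4 is free -> place at 4.
864 hashes to 6; slot 6 is free -> place at 6.
992 hashes to 2; slot 2 is free -> place at 2.
398 hashes to 2; 2 taken -> place at 3.
255 hashes to 2; 2,3,4 taken -> place at 5.
354 hashes to 2; 2,3,4,5,6 taken -> place at 7.
377 hashes to 3; 3,4,5,6,7 taken -> place at 8.
981 hashes to 2; 2,3,4,5,6,7,8 taken -> place at 9.
Table: [∅, ∅, 992, 398, 444, 255, 864, 354, 377, 981, ∅]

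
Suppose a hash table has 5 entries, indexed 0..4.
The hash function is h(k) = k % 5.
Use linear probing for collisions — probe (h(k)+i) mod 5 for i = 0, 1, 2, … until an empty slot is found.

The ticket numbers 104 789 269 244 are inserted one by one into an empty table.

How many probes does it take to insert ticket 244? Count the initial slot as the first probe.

4

104: h=4 => slot 4
789: h=4, probe 4,0 => slot 0
269: h=4, probe 4,0,1 => slot 1
244: h=4, probe 4,0,1,2 => slot 2
Table: [789, 269, 244, -, 104]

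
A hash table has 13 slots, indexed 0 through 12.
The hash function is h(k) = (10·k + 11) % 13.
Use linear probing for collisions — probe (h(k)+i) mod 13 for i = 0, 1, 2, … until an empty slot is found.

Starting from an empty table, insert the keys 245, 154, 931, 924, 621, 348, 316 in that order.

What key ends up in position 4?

245: h=4 → slot 4
154: h=4, probe 4,5 → slot 5
931: h=0 → slot 0
924: h=8 → slot 8
621: h=7 → slot 7
348: h=7, probe 7,8,9 → slot 9
316: h=12 → slot 12
Table: [931, —, —, —, 245, 154, —, 621, 924, 348, —, —, 316]

245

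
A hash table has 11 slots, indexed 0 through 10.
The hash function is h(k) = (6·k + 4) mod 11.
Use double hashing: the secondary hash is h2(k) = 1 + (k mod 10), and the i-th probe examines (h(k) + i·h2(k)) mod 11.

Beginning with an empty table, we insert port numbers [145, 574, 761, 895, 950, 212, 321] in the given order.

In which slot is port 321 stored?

9

145: h=5 → slot 5
574: h=5, h2=5, probe 5,10 → slot 10
761: h=5, h2=2, probe 5,7 → slot 7
895: h=6 → slot 6
950: h=6, h2=1, probe 6,7,8 → slot 8
212: h=0 → slot 0
321: h=5, h2=2, probe 5,7,9 → slot 9
Table: [212, ∅, ∅, ∅, ∅, 145, 895, 761, 950, 321, 574]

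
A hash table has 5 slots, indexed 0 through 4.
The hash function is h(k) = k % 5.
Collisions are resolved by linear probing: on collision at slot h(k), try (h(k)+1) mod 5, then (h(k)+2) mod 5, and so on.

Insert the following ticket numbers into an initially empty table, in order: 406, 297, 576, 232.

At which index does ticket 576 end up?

Insert 406: h=1, slot 1 empty -> index 1.
Insert 297: h=2, slot 2 empty -> index 2.
Insert 576: h=1, slots 1,2 occupied -> index 3.
Insert 232: h=2, slots 2,3 occupied -> index 4.
Table: [∅, 406, 297, 576, 232]

3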